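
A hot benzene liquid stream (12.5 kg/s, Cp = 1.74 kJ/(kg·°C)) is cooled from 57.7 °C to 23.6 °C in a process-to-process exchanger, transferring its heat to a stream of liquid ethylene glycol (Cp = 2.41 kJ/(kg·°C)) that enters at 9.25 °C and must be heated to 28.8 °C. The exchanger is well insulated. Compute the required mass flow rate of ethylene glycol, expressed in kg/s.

ṁ_c = 15.7 kg/s

Heat released by hot stream: Q = 12.5 × 1.74 × (57.7 − 23.6) = 741.68 kJ/s
Energy balance on cold side (adiabatic exchanger): Q = ṁ_c·Cp_c·(T_c,out − T_c,in)
ṁ_c = 741.68 / [2.41 × (28.8 − 9.25)] = 15.742 kg/s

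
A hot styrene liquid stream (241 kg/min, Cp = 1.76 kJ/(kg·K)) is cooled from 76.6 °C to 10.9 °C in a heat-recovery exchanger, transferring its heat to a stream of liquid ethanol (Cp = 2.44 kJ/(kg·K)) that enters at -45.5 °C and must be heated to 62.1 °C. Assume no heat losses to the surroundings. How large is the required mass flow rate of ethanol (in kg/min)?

ṁ_c = 106 kg/min

Heat released by hot stream: Q = 241 × 1.76 × (76.6 − 10.9) = 27867 kJ/min
Energy balance on cold side (adiabatic exchanger): Q = ṁ_c·Cp_c·(T_c,out − T_c,in)
ṁ_c = 27867 / [2.44 × (62.1 − -45.5)] = 106.14 kg/min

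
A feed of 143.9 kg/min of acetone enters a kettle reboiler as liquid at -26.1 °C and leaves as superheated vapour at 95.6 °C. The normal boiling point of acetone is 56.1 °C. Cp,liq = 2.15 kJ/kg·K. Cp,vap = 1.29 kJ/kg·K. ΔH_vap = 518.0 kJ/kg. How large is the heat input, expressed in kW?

Q = 1790 kW

liquid -26.1→56.1 °C: 176.73 kJ/kg
vaporisation at 56.1 °C: 518 kJ/kg
vapour 56.1→95.6 °C: 50.955 kJ/kg
Δh = 176.73 + 518 + 50.955 = 745.68 kJ/kg
Q = ṁ·Δh = 143.9 kg/min × 745.68 kJ/kg = 107300 kJ/min
|Q| = 1788.4 kW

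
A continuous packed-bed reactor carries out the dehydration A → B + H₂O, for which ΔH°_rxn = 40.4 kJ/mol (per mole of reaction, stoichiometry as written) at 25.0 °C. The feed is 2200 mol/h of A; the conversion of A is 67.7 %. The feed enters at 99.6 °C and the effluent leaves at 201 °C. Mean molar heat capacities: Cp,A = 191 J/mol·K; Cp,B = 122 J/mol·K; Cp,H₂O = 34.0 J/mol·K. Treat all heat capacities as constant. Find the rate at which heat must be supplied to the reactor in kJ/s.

Extent of reaction ξ = 0.677 × 2200 = 1489.4 mol/h
Reaction term: ξ·ΔH°_rxn = 1489.4 × 40.4 = 60172 kJ/h
Sensible, feed 99.6→25 °C: -31347 kJ/h
Outlet flows (mol/h): A 710.6, B 1489.4, H₂O 1489.4
Sensible, products 25→201 °C: 64780 kJ/h
Q = ΔH = 93605 kJ/h = 26.001 kW
Heat supplied = 26.001 kJ/s

Q_in = 26.0 kJ/s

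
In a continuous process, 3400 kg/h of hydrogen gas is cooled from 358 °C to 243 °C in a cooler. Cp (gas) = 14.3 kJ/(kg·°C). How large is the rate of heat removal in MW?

Q = ṁ·Cp·ΔT = 3400 × 14.3 × (243 − 358) = -5.5913e+06 kJ/h
Converting: 5.5913e+06 / 3600 s = 1553.1 kW
Cooling duty = 1.5531 MW

Q_c = 1.55 MW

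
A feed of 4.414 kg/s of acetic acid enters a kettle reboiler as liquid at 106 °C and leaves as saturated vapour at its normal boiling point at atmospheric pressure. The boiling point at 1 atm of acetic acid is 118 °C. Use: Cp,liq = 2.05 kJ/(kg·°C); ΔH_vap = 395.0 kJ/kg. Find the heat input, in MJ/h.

liquid 106→118 °C: 24.6 kJ/kg
vaporisation at 118 °C: 395 kJ/kg
Δh = 24.6 + 395 = 419.6 kJ/kg
Q = ṁ·Δh = 4.414 kg/s × 419.6 kJ/kg = 1852.1 kJ/s
|Q| = 1852.1 kW = 6667.6 MJ/h

Q = 6670 MJ/h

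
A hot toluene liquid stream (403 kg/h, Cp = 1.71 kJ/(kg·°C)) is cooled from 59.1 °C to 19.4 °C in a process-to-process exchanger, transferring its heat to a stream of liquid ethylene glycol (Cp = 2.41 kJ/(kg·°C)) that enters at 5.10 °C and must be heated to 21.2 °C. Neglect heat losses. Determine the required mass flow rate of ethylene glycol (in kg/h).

ṁ_c = 705 kg/h

Heat released by hot stream: Q = 403 × 1.71 × (59.1 − 19.4) = 27358 kJ/h
Energy balance on cold side (adiabatic exchanger): Q = ṁ_c·Cp_c·(T_c,out − T_c,in)
ṁ_c = 27358 / [2.41 × (21.2 − 5.10)] = 705.1 kg/h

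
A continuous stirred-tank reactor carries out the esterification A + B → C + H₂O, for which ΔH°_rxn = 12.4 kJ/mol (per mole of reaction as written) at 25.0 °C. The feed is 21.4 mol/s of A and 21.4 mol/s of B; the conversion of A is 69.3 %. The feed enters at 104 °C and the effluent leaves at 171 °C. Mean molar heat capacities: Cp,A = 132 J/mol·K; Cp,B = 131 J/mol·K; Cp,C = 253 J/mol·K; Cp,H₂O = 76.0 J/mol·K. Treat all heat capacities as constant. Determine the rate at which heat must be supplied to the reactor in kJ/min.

Q_in = 42200 kJ/min

Extent of reaction ξ = 0.693 × 21.4 = 14.83 mol/s
Reaction term: ξ·ΔH°_rxn = 14.83 × 12.4 = 183.89 kJ/s
Sensible, feed 104→25 °C: -444.63 kJ/s
Outlet flows (mol/s): A 6.5698, B 6.5698, C 14.83, H₂O 14.83
Sensible, products 25→171 °C: 964.62 kJ/s
Q = ΔH = 703.89 kJ/s = 703.89 kW
Heat supplied = 42233 kJ/min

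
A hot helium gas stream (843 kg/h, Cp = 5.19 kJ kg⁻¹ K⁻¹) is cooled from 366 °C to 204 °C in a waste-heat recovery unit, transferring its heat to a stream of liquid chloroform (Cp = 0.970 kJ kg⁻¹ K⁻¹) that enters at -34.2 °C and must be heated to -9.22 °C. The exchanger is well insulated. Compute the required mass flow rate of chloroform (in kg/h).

Heat released by hot stream: Q = 843 × 5.19 × (366 − 204) = 708780 kJ/h
Energy balance on cold side (adiabatic exchanger): Q = ṁ_c·Cp_c·(T_c,out − T_c,in)
ṁ_c = 708780 / [0.970 × (-9.22 − -34.2)] = 29251 kg/h

ṁ_c = 29300 kg/h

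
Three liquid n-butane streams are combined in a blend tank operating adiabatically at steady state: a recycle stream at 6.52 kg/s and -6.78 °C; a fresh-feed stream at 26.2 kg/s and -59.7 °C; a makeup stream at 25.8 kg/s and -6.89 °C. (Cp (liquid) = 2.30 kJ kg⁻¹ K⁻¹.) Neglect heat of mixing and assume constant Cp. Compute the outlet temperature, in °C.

T_out = -30.5 °C

Adiabatic, steady state ⇒ Σ ṁᵢCp,ᵢ(T_out − Tᵢ) = 0
T_out = Σ ṁᵢCp,ᵢTᵢ / Σ ṁᵢCp,ᵢ
      = -4108 / 134.6 = -30.521 °C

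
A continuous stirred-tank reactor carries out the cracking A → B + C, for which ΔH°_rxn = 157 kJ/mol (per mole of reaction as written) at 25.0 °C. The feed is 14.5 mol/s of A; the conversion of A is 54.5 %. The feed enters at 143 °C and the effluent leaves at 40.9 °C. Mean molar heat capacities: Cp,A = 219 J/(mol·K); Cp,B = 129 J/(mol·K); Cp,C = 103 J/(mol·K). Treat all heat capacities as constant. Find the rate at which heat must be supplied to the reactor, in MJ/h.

Extent of reaction ξ = 0.545 × 14.5 = 7.9025 mol/s
Reaction term: ξ·ΔH°_rxn = 7.9025 × 157 = 1240.7 kJ/s
Sensible, feed 143→25 °C: -374.71 kJ/s
Outlet flows (mol/s): A 6.5975, B 7.9025, C 7.9025
Sensible, products 25→40.9 °C: 52.124 kJ/s
Q = ΔH = 918.11 kJ/s = 918.11 kW
Heat supplied = 3305.2 MJ/h

Q_in = 3310 MJ/h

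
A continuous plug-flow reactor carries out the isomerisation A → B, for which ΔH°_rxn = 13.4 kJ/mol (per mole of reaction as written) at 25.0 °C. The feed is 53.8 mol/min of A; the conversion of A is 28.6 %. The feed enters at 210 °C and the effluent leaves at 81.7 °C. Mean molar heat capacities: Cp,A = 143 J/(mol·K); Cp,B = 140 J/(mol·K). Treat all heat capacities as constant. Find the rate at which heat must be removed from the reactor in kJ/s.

Extent of reaction ξ = 0.286 × 53.8 = 15.387 mol/min
Reaction term: ξ·ΔH°_rxn = 15.387 × 13.4 = 206.18 kJ/min
Sensible, feed 210→25 °C: -1423.3 kJ/min
Outlet flows (mol/min): A 38.413, B 15.387
Sensible, products 25→81.7 °C: 433.6 kJ/min
Q = ΔH = -783.5 kJ/min = -13.058 kW
Heat removed = 13.058 kJ/s

Q_out = 13.1 kJ/s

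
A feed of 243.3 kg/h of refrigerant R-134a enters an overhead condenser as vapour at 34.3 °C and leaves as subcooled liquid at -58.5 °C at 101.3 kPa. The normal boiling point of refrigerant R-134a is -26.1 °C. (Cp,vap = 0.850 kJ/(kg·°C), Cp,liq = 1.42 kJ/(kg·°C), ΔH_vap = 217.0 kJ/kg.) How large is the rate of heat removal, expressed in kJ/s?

Q_c = 21.2 kJ/s

vapour 34.3→-26.1 °C: -51.34 kJ/kg
condensation at -26.1 °C: -217 kJ/kg
liquid -26.1→-58.5 °C: -46.008 kJ/kg
Δh = -51.34 + -217 + -46.008 = -314.35 kJ/kg
Q = ṁ·Δh = 243.3 kg/h × -314.35 kJ/kg = -76481 kJ/h
|Q| = 21.245 kW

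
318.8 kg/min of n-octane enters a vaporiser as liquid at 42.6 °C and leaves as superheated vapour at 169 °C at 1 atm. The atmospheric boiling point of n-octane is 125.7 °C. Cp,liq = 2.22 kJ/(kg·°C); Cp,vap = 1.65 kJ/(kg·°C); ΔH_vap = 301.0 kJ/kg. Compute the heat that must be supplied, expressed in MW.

liquid 42.6→125.7 °C: 184.48 kJ/kg
vaporisation at 125.7 °C: 301 kJ/kg
vapour 125.7→169 °C: 71.445 kJ/kg
Δh = 184.48 + 301 + 71.445 = 556.93 kJ/kg
Q = ṁ·Δh = 318.8 kg/min × 556.93 kJ/kg = 177550 kJ/min
|Q| = 2959.1 kW = 2.9591 MW

Q = 2.96 MW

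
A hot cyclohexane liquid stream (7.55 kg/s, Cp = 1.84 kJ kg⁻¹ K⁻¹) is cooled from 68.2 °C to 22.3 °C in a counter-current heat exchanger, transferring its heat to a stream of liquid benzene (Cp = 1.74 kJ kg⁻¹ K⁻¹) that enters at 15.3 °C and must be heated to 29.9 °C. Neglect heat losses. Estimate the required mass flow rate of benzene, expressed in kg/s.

ṁ_c = 25.1 kg/s

Heat released by hot stream: Q = 7.55 × 1.84 × (68.2 − 22.3) = 637.64 kJ/s
Energy balance on cold side (adiabatic exchanger): Q = ṁ_c·Cp_c·(T_c,out − T_c,in)
ṁ_c = 637.64 / [1.74 × (29.9 − 15.3)] = 25.1 kg/s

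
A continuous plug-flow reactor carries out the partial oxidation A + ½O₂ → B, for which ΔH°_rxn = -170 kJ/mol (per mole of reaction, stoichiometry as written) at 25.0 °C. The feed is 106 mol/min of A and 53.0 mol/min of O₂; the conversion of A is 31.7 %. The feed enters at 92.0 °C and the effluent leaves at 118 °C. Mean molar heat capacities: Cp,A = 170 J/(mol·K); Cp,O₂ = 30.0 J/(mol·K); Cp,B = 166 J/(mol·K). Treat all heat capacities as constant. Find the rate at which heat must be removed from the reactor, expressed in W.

Q_out = 87700 W

Extent of reaction ξ = 0.317 × 106 = 33.602 mol/min
Reaction term: ξ·ΔH°_rxn = 33.602 × -170 = -5712.3 kJ/min
Sensible, feed 92.0→25 °C: -1313.9 kJ/min
Outlet flows (mol/min): A 72.398, O₂ 36.199, B 33.602
Sensible, products 25→118 °C: 1764.4 kJ/min
Q = ΔH = -5261.9 kJ/min = -87.698 kW
Heat removed = 87698 W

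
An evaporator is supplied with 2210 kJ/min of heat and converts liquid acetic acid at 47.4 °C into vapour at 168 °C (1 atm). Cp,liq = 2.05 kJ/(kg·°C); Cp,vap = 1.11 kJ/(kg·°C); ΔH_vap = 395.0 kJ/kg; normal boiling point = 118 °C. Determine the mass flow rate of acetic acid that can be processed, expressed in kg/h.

Δh = 2.05×(118−47.4) + 395.0 + 1.11×(168−118) = 595.23 kJ/kg
Q = 2210 kJ/min = 36.833 kJ/s = 132600 kJ/h
ṁ = Q/Δh = 132600 / 595.23 = 222.77 kg/h

ṁ = 223 kg/h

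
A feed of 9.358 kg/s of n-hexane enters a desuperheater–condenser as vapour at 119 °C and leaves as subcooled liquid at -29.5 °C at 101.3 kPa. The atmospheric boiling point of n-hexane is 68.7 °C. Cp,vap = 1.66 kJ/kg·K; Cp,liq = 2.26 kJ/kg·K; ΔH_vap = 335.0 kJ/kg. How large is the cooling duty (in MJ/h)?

Q_c = 21600 MJ/h

vapour 119→68.7 °C: -83.498 kJ/kg
condensation at 68.7 °C: -335 kJ/kg
liquid 68.7→-29.5 °C: -221.93 kJ/kg
Δh = -83.498 + -335 + -221.93 = -640.43 kJ/kg
Q = ṁ·Δh = 9.358 kg/s × -640.43 kJ/kg = -5993.1 kJ/s
|Q| = 5993.1 kW = 21575 MJ/h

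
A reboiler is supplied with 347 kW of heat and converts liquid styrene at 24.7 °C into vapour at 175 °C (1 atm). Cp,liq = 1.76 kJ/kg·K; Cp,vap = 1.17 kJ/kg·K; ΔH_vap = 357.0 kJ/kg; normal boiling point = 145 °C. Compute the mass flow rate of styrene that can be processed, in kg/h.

Δh = 1.76×(145−24.7) + 357.0 + 1.17×(175−145) = 603.83 kJ/kg
Q = 347 kW = 347 kJ/s = 1.2492e+06 kJ/h
ṁ = Q/Δh = 1.2492e+06 / 603.83 = 2068.8 kg/h

ṁ = 2070 kg/h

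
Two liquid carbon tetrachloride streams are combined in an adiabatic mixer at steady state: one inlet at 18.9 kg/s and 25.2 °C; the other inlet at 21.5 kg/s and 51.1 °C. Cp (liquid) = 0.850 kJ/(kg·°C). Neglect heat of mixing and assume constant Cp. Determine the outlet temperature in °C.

T_out = 39.0 °C

No heat crosses the boundary, so H_out = H_in.
T_out = Σ ṁᵢCp,ᵢTᵢ / Σ ṁᵢCp,ᵢ
      = 1338.7 / 34.34 = 38.983 °C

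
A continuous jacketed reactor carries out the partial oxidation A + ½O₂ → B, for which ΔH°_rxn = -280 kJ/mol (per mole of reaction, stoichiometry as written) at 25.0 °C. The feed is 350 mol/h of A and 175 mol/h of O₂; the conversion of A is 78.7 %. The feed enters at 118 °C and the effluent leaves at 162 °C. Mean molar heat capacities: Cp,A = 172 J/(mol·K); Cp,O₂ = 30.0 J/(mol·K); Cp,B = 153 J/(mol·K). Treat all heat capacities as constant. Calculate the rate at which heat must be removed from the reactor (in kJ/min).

Q_out = 1260 kJ/min

Extent of reaction ξ = 0.787 × 350 = 275.45 mol/h
Reaction term: ξ·ΔH°_rxn = 275.45 × -280 = -77126 kJ/h
Sensible, feed 118→25 °C: -6086.9 kJ/h
Outlet flows (mol/h): A 74.55, O₂ 37.275, B 275.45
Sensible, products 25→162 °C: 7683.6 kJ/h
Q = ΔH = -75529 kJ/h = -20.98 kW
Heat removed = 1258.8 kJ/min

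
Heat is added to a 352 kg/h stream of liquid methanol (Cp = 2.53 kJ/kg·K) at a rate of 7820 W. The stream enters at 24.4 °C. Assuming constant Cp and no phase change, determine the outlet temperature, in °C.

Q = 7820 W = 28152 kJ/h
ΔT = Q/(ṁ·Cp) = 28152/(352×2.53) = 31.612 K
T_out = 24.4 + 31.612 = 56.012 °C

T_out = 56.0 °C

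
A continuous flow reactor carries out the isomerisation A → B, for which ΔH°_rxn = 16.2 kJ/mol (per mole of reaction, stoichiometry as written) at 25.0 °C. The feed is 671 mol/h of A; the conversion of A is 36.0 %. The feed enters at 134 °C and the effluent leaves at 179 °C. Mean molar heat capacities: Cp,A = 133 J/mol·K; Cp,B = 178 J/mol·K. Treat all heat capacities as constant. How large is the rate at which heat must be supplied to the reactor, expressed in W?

Extent of reaction ξ = 0.360 × 671 = 241.56 mol/h
Reaction term: ξ·ΔH°_rxn = 241.56 × 16.2 = 3913.3 kJ/h
Sensible, feed 134→25 °C: -9727.5 kJ/h
Outlet flows (mol/h): A 429.44, B 241.56
Sensible, products 25→179 °C: 15417 kJ/h
Q = ΔH = 9603.2 kJ/h = 2.6676 kW
Heat supplied = 2667.6 W

Q_in = 2670 W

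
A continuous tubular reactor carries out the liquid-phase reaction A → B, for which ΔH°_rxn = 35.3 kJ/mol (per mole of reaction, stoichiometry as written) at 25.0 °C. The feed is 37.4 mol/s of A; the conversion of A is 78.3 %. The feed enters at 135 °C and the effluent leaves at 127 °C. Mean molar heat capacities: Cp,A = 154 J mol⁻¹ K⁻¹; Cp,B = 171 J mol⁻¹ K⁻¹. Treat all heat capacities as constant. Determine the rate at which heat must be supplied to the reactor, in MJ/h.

Extent of reaction ξ = 0.783 × 37.4 = 29.284 mol/s
Reaction term: ξ·ΔH°_rxn = 29.284 × 35.3 = 1033.7 kJ/s
Sensible, feed 135→25 °C: -633.56 kJ/s
Outlet flows (mol/s): A 8.1158, B 29.284
Sensible, products 25→127 °C: 638.26 kJ/s
Q = ΔH = 1038.4 kJ/s = 1038.4 kW
Heat supplied = 3738.4 MJ/h

Q_in = 3740 MJ/h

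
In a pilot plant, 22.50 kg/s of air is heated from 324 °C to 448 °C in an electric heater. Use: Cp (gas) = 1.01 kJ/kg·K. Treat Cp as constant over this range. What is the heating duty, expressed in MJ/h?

Q = 10100 MJ/h

Q = ṁ·Cp·ΔT = 22.50 × 1.01 × (448 − 324) = 2817.9 kJ/s
Heating duty = 10144 MJ/h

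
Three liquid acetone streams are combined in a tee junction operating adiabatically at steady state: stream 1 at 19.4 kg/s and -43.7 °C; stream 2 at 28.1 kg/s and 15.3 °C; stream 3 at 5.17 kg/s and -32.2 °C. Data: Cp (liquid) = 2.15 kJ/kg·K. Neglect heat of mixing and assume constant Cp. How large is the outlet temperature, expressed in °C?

T_out = -11.1 °C

Energy balance with Q = 0: Σ ṁᵢCp,ᵢ(T_out − Tᵢ) = 0
T_out = Σ ṁᵢCp,ᵢTᵢ / Σ ṁᵢCp,ᵢ
      = -1256.3 / 113.24 = -11.094 °C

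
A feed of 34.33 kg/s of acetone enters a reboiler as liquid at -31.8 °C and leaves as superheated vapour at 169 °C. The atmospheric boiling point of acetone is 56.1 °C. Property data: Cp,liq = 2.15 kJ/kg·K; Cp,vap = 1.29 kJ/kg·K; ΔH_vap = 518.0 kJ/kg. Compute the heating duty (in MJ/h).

liquid -31.8→56.1 °C: 188.99 kJ/kg
vaporisation at 56.1 °C: 518 kJ/kg
vapour 56.1→169 °C: 145.64 kJ/kg
Δh = 188.99 + 518 + 145.64 = 852.63 kJ/kg
Q = ṁ·Δh = 34.33 kg/s × 852.63 kJ/kg = 29271 kJ/s
|Q| = 29271 kW = 105370 MJ/h

Q = 105000 MJ/h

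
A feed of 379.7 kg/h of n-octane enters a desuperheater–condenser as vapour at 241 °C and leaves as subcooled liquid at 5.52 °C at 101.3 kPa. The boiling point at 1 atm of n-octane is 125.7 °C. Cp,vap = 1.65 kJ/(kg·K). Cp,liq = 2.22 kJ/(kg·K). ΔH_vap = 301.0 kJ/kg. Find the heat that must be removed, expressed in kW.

vapour 241→125.7 °C: -190.24 kJ/kg
condensation at 125.7 °C: -301 kJ/kg
liquid 125.7→5.52 °C: -266.8 kJ/kg
Δh = -190.24 + -301 + -266.8 = -758.04 kJ/kg
Q = ṁ·Δh = 379.7 kg/h × -758.04 kJ/kg = -287830 kJ/h
|Q| = 79.953 kW

Q_c = 80.0 kW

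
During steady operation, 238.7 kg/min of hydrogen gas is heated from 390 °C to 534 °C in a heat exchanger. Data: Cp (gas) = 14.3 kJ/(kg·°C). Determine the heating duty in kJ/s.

Q = ṁ·Cp·ΔT = 238.7 × 14.3 × (534 − 390) = 491530 kJ/min
Converting: 491530 / 60 s = 8192.2 kW

Q = 8190 kJ/s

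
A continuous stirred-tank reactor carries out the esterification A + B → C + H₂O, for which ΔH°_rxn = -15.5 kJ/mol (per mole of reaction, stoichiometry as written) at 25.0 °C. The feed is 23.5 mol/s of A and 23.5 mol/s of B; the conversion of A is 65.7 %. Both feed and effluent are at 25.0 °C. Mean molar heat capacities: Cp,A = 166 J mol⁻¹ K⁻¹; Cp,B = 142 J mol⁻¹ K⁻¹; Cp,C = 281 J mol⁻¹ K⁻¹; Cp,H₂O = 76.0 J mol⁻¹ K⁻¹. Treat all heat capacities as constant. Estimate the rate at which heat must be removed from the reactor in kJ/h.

Q_out = 862000 kJ/h

Extent of reaction ξ = 0.657 × 23.5 = 15.44 mol/s
Reaction term: ξ·ΔH°_rxn = 15.44 × -15.5 = -239.31 kJ/s
Q = ΔH = -239.31 kJ/s = -239.31 kW
Heat removed = 861520 kJ/h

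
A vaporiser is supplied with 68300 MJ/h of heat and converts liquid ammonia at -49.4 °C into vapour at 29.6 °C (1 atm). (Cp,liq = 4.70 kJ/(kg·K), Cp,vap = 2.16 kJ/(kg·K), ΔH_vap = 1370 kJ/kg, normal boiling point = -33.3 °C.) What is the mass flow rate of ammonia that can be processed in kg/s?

ṁ = 12.0 kg/s

Δh = 4.70×(-33.3−-49.4) + 1370 + 2.16×(29.6−-33.3) = 1581.5 kJ/kg
Q = 68300 MJ/h = 18972 kJ/s = 18972 kJ/s
ṁ = Q/Δh = 18972 / 1581.5 = 11.996 kg/s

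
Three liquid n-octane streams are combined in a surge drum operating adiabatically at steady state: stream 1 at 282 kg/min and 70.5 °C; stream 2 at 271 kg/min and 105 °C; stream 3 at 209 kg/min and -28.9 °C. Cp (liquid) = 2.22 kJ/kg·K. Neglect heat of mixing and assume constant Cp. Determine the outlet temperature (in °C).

Adiabatic, steady state ⇒ Σ ṁᵢCp,ᵢ(T_out − Tᵢ) = 0
T_out = Σ ṁᵢCp,ᵢTᵢ / Σ ṁᵢCp,ᵢ
      = 93897 / 1691.6 = 55.506 °C

T_out = 55.5 °C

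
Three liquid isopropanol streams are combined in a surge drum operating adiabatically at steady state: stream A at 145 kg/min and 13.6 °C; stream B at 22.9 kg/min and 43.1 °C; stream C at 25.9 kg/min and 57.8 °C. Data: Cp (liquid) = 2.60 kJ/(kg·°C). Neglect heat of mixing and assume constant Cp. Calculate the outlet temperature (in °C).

Adiabatic, steady state ⇒ Σ ṁᵢCp,ᵢ(T_out − Tᵢ) = 0
Σ ṁᵢCp,ᵢTᵢ = 145×2.60×13.6 + 22.9×2.60×43.1 + 25.9×2.60×57.8 = 11586
Σ ṁᵢCp,ᵢ = 145×2.60 + 22.9×2.60 + 25.9×2.60 = 503.88
T_out = 11586 / 503.88 = 22.993 °C

T_out = 23.0 °C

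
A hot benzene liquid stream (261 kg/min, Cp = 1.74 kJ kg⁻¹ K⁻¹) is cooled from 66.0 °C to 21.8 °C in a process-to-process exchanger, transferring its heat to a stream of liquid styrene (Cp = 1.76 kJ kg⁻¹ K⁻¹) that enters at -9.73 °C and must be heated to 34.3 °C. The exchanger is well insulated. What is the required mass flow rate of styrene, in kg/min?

Heat released by hot stream: Q = 261 × 1.74 × (66.0 − 21.8) = 20073 kJ/min
Energy balance on cold side (adiabatic exchanger): Q = ṁ_c·Cp_c·(T_c,out − T_c,in)
ṁ_c = 20073 / [1.76 × (34.3 − -9.73)] = 259.03 kg/min

ṁ_c = 259 kg/min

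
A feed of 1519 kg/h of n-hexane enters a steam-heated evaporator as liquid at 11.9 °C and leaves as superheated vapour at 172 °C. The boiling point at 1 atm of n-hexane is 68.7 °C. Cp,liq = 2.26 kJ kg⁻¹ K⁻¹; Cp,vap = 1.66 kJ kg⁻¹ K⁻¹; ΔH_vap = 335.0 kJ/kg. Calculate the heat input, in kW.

liquid 11.9→68.7 °C: 128.37 kJ/kg
vaporisation at 68.7 °C: 335 kJ/kg
vapour 68.7→172 °C: 171.48 kJ/kg
Δh = 128.37 + 335 + 171.48 = 634.85 kJ/kg
Q = ṁ·Δh = 1519 kg/h × 634.85 kJ/kg = 964330 kJ/h
|Q| = 267.87 kW

Q = 268 kW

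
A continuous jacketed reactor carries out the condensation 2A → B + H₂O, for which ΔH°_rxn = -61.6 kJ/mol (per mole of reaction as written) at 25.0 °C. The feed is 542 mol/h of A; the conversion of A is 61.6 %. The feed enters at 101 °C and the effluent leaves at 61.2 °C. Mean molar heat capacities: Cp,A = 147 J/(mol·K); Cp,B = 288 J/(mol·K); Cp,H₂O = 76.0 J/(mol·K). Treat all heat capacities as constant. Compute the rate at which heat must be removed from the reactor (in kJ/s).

Q_out = 3.62 kJ/s

Extent of reaction ξ = 0.616 × 542 / 2 = 166.94 mol/h
Reaction term: ξ·ΔH°_rxn = 166.94 × -61.6 = -10283 kJ/h
Sensible, feed 101→25 °C: -6055.2 kJ/h
Outlet flows (mol/h): A 208.13, B 166.94, H₂O 166.94
Sensible, products 25→61.2 °C: 3307.2 kJ/h
Q = ΔH = -13031 kJ/h = -3.6198 kW
Heat removed = 3.6198 kJ/s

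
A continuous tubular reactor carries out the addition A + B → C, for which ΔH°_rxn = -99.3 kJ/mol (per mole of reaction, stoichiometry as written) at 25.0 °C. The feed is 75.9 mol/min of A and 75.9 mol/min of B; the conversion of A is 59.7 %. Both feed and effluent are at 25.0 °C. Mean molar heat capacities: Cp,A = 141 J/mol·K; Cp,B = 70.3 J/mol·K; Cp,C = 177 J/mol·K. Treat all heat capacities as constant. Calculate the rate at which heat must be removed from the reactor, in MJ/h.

Q_out = 270 MJ/h

Extent of reaction ξ = 0.597 × 75.9 = 45.312 mol/min
Reaction term: ξ·ΔH°_rxn = 45.312 × -99.3 = -4499.5 kJ/min
Q = ΔH = -4499.5 kJ/min = -74.992 kW
Heat removed = 269.97 MJ/h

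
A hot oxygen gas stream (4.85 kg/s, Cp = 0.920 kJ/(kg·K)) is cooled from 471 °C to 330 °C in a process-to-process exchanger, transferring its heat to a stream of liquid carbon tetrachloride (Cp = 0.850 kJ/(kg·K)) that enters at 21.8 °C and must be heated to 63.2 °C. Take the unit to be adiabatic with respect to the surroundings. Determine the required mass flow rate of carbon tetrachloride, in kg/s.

Heat released by hot stream: Q = 4.85 × 0.920 × (471 − 330) = 629.14 kJ/s
Energy balance on cold side (adiabatic exchanger): Q = ṁ_c·Cp_c·(T_c,out − T_c,in)
ṁ_c = 629.14 / [0.850 × (63.2 − 21.8)] = 17.878 kg/s

ṁ_c = 17.9 kg/s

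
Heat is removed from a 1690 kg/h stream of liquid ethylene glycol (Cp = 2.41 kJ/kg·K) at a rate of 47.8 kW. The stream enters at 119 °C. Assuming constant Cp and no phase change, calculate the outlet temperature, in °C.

Q = 47.8 kW = 172080 kJ/h
ΔT = Q/(ṁ·Cp) = 172080/(1690×2.41) = 42.25 K
T_out = 119 − 42.25 = 76.75 °C

T_out = 76.8 °C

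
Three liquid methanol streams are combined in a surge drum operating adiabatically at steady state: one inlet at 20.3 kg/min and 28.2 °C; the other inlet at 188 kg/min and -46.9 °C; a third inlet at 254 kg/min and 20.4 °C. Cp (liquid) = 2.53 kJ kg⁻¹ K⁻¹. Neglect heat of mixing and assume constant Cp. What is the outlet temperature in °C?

No heat crosses the boundary, so H_out = H_in.
T_out = Σ ṁᵢCp,ᵢTᵢ / Σ ṁᵢCp,ᵢ
      = -7749.7 / 1169.6 = -6.6259 °C

T_out = -6.63 °C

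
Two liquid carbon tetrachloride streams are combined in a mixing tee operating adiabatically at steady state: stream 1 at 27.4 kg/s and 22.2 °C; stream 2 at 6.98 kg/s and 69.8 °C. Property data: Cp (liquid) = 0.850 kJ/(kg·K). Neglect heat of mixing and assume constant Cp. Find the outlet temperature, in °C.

Adiabatic, steady state ⇒ Σ ṁᵢCp,ᵢ(T_out − Tᵢ) = 0
T_out = Σ ṁᵢCp,ᵢTᵢ / Σ ṁᵢCp,ᵢ
      = 931.16 / 29.223 = 31.864 °C

T_out = 31.9 °C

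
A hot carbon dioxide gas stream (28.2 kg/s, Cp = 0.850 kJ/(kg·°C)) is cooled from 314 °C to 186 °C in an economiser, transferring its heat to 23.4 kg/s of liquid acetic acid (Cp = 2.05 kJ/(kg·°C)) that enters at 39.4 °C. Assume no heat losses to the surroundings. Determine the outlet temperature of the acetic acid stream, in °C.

Heat released by hot stream: Q = 28.2 × 0.850 × (314 − 186) = 3068.2 kJ/s
Energy balance on cold side (adiabatic exchanger): Q = ṁ_c·Cp_c·(T_c,out − T_c,in)
T_c,out = 39.4 + 3068.2/(23.4 × 2.05) = 103.36 °C

T_c,out = 103 °C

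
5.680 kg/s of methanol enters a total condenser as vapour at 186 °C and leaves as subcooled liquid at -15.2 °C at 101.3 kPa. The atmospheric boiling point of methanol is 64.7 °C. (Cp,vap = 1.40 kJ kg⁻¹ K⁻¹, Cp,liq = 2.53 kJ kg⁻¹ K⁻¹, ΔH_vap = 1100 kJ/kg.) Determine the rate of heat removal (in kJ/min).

vapour 186→64.7 °C: -169.82 kJ/kg
condensation at 64.7 °C: -1100 kJ/kg
liquid 64.7→-15.2 °C: -202.15 kJ/kg
Δh = -169.82 + -1100 + -202.15 = -1472 kJ/kg
Q = ṁ·Δh = 5.680 kg/s × -1472 kJ/kg = -8360.8 kJ/s
|Q| = 8360.8 kW = 501650 kJ/min

Q_c = 502000 kJ/min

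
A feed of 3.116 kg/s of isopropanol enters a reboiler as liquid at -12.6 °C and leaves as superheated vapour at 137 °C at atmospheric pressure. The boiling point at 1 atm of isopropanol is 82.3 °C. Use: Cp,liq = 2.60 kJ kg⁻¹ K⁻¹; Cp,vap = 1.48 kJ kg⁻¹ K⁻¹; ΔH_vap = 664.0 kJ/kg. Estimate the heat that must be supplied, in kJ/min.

Q = 185000 kJ/min

liquid -12.6→82.3 °C: 246.74 kJ/kg
vaporisation at 82.3 °C: 664 kJ/kg
vapour 82.3→137 °C: 80.956 kJ/kg
Δh = 246.74 + 664 + 80.956 = 991.7 kJ/kg
Q = ṁ·Δh = 3.116 kg/s × 991.7 kJ/kg = 3090.1 kJ/s
|Q| = 3090.1 kW = 185410 kJ/min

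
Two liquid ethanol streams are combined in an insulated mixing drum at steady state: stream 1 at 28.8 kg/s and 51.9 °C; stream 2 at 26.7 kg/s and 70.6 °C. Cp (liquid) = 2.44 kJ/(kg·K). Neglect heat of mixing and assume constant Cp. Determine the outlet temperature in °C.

Energy balance with Q = 0: Σ ṁᵢCp,ᵢ(T_out − Tᵢ) = 0
T_out = Σ ṁᵢCp,ᵢTᵢ / Σ ṁᵢCp,ᵢ
      = 8246.6 / 135.42 = 60.896 °C

T_out = 60.9 °C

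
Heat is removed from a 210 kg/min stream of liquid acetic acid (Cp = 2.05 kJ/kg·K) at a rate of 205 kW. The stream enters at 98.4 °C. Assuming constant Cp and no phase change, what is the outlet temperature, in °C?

T_out = 69.8 °C

Q = 205 kW = 12300 kJ/min
ΔT = Q/(ṁ·Cp) = 12300/(210×2.05) = 28.571 K
T_out = 98.4 − 28.571 = 69.829 °C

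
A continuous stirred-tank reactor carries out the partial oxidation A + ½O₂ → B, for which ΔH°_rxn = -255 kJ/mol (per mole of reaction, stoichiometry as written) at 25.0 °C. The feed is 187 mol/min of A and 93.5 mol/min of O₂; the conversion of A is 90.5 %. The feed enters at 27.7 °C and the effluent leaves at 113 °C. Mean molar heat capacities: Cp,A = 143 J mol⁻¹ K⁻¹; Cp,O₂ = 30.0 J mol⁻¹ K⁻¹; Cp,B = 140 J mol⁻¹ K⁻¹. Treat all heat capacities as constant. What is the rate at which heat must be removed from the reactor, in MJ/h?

Extent of reaction ξ = 0.905 × 187 = 169.24 mol/min
Reaction term: ξ·ΔH°_rxn = 169.24 × -255 = -43155 kJ/min
Sensible, feed 27.7→25 °C: -79.774 kJ/min
Outlet flows (mol/min): A 17.765, O₂ 8.8825, B 169.24
Sensible, products 25→113 °C: 2332 kJ/min
Q = ΔH = -40903 kJ/min = -681.71 kW
Heat removed = 2454.2 MJ/h

Q_out = 2450 MJ/h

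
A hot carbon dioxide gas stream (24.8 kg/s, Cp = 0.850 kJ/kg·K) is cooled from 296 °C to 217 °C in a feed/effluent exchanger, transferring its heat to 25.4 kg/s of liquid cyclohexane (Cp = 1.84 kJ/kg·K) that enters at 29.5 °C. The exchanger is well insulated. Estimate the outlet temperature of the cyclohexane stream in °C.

T_c,out = 65.1 °C

Heat released by hot stream: Q = 24.8 × 0.850 × (296 − 217) = 1665.3 kJ/s
Energy balance on cold side (adiabatic exchanger): Q = ṁ_c·Cp_c·(T_c,out − T_c,in)
T_c,out = 29.5 + 1665.3/(25.4 × 1.84) = 65.132 °C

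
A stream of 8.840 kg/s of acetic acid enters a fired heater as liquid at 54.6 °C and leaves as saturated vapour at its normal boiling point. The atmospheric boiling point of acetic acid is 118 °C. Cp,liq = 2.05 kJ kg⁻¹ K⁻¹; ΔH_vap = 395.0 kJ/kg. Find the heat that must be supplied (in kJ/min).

Q = 278000 kJ/min

liquid 54.6→118 °C: 129.97 kJ/kg
vaporisation at 118 °C: 395 kJ/kg
Δh = 129.97 + 395 = 524.97 kJ/kg
Q = ṁ·Δh = 8.840 kg/s × 524.97 kJ/kg = 4640.7 kJ/s
|Q| = 4640.7 kW = 278440 kJ/min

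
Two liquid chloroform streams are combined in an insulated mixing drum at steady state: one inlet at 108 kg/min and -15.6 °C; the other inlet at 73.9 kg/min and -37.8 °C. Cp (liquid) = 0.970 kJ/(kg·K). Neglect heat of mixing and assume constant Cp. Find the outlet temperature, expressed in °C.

T_out = -24.6 °C

Adiabatic, steady state ⇒ Σ ṁᵢCp,ᵢ(T_out − Tᵢ) = 0
Σ ṁᵢCp,ᵢTᵢ = 108×0.970×-15.6 + 73.9×0.970×-37.8 = -4343.9
Σ ṁᵢCp,ᵢ = 108×0.970 + 73.9×0.970 = 176.44
T_out = -4343.9 / 176.44 = -24.619 °C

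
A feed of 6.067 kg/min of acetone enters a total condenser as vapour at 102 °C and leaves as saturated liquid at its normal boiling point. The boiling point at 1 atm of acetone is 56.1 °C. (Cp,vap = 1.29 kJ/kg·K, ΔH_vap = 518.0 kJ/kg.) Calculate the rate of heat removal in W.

Q_c = 58400 W

vapour 102→56.1 °C: -59.211 kJ/kg
condensation at 56.1 °C: -518 kJ/kg
Δh = -59.211 + -518 = -577.21 kJ/kg
Q = ṁ·Δh = 6.067 kg/min × -577.21 kJ/kg = -3501.9 kJ/min
|Q| = 58.366 kW = 58366 W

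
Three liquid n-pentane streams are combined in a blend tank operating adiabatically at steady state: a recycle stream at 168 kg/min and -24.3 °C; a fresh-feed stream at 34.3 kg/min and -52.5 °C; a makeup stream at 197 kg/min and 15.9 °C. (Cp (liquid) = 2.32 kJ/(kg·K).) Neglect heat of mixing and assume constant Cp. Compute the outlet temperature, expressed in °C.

T_out = -6.89 °C

Energy balance with Q = 0: Σ ṁᵢCp,ᵢ(T_out − Tᵢ) = 0
T_out = Σ ṁᵢCp,ᵢTᵢ / Σ ṁᵢCp,ᵢ
      = -6382 / 926.38 = -6.8892 °C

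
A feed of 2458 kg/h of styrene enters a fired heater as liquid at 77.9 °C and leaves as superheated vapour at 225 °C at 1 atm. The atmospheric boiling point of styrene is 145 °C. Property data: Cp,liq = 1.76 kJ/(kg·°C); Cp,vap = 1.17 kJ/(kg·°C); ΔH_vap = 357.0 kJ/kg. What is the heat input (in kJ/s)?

Q = 388 kJ/s

liquid 77.9→145 °C: 118.1 kJ/kg
vaporisation at 145 °C: 357 kJ/kg
vapour 145→225 °C: 93.6 kJ/kg
Δh = 118.1 + 357 + 93.6 = 568.7 kJ/kg
Q = ṁ·Δh = 2458 kg/h × 568.7 kJ/kg = 1.3979e+06 kJ/h
|Q| = 388.29 kW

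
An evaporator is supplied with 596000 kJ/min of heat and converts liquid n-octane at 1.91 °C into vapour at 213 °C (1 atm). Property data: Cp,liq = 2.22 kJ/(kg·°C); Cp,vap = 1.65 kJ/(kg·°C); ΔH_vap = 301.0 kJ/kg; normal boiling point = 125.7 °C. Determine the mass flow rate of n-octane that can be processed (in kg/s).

ṁ = 13.8 kg/s

Δh = 2.22×(125.7−1.91) + 301.0 + 1.65×(213−125.7) = 719.86 kJ/kg
Q = 596000 kJ/min = 9933.3 kJ/s = 9933.3 kJ/s
ṁ = Q/Δh = 9933.3 / 719.86 = 13.799 kg/s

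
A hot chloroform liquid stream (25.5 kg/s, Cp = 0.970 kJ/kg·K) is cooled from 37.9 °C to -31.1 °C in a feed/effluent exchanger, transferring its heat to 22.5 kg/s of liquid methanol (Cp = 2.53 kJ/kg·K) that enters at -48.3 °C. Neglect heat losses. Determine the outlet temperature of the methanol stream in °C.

Heat released by hot stream: Q = 25.5 × 0.970 × (37.9 − -31.1) = 1706.7 kJ/s
Energy balance on cold side (adiabatic exchanger): Q = ṁ_c·Cp_c·(T_c,out − T_c,in)
T_c,out = -48.3 + 1706.7/(22.5 × 2.53) = -18.318 °C

T_c,out = -18.3 °C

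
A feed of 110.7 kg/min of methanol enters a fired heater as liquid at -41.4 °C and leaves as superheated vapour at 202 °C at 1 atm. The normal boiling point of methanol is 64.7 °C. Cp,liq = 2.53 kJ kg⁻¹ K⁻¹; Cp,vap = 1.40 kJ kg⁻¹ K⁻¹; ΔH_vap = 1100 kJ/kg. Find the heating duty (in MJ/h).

Q = 10400 MJ/h

liquid -41.4→64.7 °C: 268.43 kJ/kg
vaporisation at 64.7 °C: 1100 kJ/kg
vapour 64.7→202 °C: 192.22 kJ/kg
Δh = 268.43 + 1100 + 192.22 = 1560.7 kJ/kg
Q = ṁ·Δh = 110.7 kg/min × 1560.7 kJ/kg = 172760 kJ/min
|Q| = 2879.4 kW = 10366 MJ/h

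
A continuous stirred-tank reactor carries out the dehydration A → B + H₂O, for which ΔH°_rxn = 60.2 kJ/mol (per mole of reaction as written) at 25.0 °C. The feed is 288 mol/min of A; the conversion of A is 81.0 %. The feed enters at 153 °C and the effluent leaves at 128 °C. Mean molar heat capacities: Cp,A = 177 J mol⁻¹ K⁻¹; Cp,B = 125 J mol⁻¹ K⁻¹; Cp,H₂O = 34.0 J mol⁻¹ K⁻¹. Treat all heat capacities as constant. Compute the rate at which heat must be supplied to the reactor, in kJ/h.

Extent of reaction ξ = 0.810 × 288 = 233.28 mol/min
Reaction term: ξ·ΔH°_rxn = 233.28 × 60.2 = 14043 kJ/min
Sensible, feed 153→25 °C: -6524.9 kJ/min
Outlet flows (mol/min): A 54.72, B 233.28, H₂O 233.28
Sensible, products 25→128 °C: 4818 kJ/min
Q = ΔH = 12337 kJ/min = 205.61 kW
Heat supplied = 740190 kJ/h

Q_in = 740000 kJ/h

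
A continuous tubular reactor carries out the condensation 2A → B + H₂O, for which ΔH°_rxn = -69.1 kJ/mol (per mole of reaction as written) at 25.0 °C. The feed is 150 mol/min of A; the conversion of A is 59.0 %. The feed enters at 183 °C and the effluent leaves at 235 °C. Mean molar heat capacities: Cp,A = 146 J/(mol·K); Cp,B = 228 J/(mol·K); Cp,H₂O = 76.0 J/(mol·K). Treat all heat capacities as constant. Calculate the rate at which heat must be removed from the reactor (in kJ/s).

Q_out = 30.1 kJ/s

Extent of reaction ξ = 0.590 × 150 / 2 = 44.25 mol/min
Reaction term: ξ·ΔH°_rxn = 44.25 × -69.1 = -3057.7 kJ/min
Sensible, feed 183→25 °C: -3460.2 kJ/min
Outlet flows (mol/min): A 61.5, B 44.25, H₂O 44.25
Sensible, products 25→235 °C: 4710.5 kJ/min
Q = ΔH = -1807.4 kJ/min = -30.123 kW
Heat removed = 30.123 kJ/s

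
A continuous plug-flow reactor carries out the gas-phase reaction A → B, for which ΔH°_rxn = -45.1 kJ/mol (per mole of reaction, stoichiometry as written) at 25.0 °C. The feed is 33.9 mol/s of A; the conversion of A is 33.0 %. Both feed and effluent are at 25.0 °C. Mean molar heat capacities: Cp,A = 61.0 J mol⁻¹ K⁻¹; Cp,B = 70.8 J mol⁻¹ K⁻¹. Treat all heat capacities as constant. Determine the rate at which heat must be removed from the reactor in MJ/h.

Q_out = 1820 MJ/h

Extent of reaction ξ = 0.330 × 33.9 = 11.187 mol/s
Reaction term: ξ·ΔH°_rxn = 11.187 × -45.1 = -504.53 kJ/s
Q = ΔH = -504.53 kJ/s = -504.53 kW
Heat removed = 1816.3 MJ/h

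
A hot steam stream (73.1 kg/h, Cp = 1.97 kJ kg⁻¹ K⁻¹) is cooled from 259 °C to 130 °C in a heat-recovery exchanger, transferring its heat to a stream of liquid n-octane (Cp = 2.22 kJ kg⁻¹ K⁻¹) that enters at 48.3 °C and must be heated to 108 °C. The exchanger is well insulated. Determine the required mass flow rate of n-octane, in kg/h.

Heat released by hot stream: Q = 73.1 × 1.97 × (259 − 130) = 18577 kJ/h
Energy balance on cold side (adiabatic exchanger): Q = ṁ_c·Cp_c·(T_c,out − T_c,in)
ṁ_c = 18577 / [2.22 × (108 − 48.3)] = 140.17 kg/h

ṁ_c = 140 kg/h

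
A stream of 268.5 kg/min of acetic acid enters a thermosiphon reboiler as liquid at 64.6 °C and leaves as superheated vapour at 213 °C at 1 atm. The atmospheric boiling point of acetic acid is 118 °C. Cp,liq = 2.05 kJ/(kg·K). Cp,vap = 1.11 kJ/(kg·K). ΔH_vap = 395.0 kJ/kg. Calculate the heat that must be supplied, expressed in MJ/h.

liquid 64.6→118 °C: 109.47 kJ/kg
vaporisation at 118 °C: 395 kJ/kg
vapour 118→213 °C: 105.45 kJ/kg
Δh = 109.47 + 395 + 105.45 = 609.92 kJ/kg
Q = ṁ·Δh = 268.5 kg/min × 609.92 kJ/kg = 163760 kJ/min
|Q| = 2729.4 kW = 9825.8 MJ/h

Q = 9830 MJ/h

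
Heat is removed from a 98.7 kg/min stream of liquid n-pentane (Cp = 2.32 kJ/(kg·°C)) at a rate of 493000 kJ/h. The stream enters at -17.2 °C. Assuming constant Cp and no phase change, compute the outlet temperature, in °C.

T_out = -53.1 °C

Q = 493000 kJ/h = 8216.7 kJ/min
ΔT = Q/(ṁ·Cp) = 8216.7/(98.7×2.32) = 35.883 K
T_out = -17.2 − 35.883 = -53.083 °C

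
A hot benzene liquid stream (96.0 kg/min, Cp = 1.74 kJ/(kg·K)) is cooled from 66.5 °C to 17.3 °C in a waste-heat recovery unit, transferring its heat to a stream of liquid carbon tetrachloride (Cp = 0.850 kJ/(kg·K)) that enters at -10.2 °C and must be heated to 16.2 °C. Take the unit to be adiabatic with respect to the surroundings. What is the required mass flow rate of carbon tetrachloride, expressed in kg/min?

Heat released by hot stream: Q = 96.0 × 1.74 × (66.5 − 17.3) = 8218.4 kJ/min
Energy balance on cold side (adiabatic exchanger): Q = ṁ_c·Cp_c·(T_c,out − T_c,in)
ṁ_c = 8218.4 / [0.850 × (16.2 − -10.2)] = 366.24 kg/min

ṁ_c = 366 kg/min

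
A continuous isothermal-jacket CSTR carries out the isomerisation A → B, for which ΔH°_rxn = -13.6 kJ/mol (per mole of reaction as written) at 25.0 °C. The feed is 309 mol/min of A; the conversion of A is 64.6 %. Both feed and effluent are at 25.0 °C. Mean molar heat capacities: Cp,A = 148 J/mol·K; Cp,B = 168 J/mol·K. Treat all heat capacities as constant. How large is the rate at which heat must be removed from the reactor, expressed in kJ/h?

Q_out = 163000 kJ/h

Extent of reaction ξ = 0.646 × 309 = 199.61 mol/min
Reaction term: ξ·ΔH°_rxn = 199.61 × -13.6 = -2714.8 kJ/min
Q = ΔH = -2714.8 kJ/min = -45.246 kW
Heat removed = 162890 kJ/h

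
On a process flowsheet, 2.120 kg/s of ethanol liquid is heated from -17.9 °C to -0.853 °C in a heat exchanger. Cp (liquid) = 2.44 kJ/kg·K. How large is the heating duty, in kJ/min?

Q = ṁ·Cp·ΔT = 2.120 × 2.44 × (-0.853 − -17.9) = 88.181 kJ/s
Heating duty = 5290.8 kJ/min

Q = 5290 kJ/min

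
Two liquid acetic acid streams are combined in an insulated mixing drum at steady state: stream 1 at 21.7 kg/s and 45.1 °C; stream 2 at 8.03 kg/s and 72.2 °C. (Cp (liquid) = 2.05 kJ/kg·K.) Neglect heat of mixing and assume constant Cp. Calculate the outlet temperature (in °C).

Energy balance with Q = 0: Σ ṁᵢCp,ᵢ(T_out − Tᵢ) = 0
Σ ṁᵢCp,ᵢTᵢ = 21.7×2.05×45.1 + 8.03×2.05×72.2 = 3194.8
Σ ṁᵢCp,ᵢ = 21.7×2.05 + 8.03×2.05 = 60.946
T_out = 3194.8 / 60.946 = 52.42 °C

T_out = 52.4 °C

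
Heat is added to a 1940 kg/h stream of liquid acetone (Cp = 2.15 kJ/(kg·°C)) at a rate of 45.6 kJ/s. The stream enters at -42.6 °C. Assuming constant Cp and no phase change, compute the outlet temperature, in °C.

T_out = -3.24 °C

Q = 45.6 kJ/s = 164160 kJ/h
ΔT = Q/(ṁ·Cp) = 164160/(1940×2.15) = 39.357 K
T_out = -42.6 + 39.357 = -3.2425 °C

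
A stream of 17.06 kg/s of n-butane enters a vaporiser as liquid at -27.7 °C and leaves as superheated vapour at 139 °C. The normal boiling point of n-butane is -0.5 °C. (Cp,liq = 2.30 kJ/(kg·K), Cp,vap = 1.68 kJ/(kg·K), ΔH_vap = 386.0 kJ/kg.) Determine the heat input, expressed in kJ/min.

liquid -27.7→-0.5 °C: 62.56 kJ/kg
vaporisation at -0.5 °C: 386 kJ/kg
vapour -0.5→139 °C: 234.36 kJ/kg
Δh = 62.56 + 386 + 234.36 = 682.92 kJ/kg
Q = ṁ·Δh = 17.06 kg/s × 682.92 kJ/kg = 11651 kJ/s
|Q| = 11651 kW = 699040 kJ/min

Q = 699000 kJ/min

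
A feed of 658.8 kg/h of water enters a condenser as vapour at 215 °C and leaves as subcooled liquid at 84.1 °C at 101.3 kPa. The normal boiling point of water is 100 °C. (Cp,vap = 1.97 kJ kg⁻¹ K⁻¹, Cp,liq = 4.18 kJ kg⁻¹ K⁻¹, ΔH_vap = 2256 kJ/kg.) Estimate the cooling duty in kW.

Q_c = 466 kW

vapour 215→100 °C: -226.55 kJ/kg
condensation at 100 °C: -2256 kJ/kg
liquid 100→84.1 °C: -66.462 kJ/kg
Δh = -226.55 + -2256 + -66.462 = -2549 kJ/kg
Q = ṁ·Δh = 658.8 kg/h × -2549 kJ/kg = -1.6793e+06 kJ/h
|Q| = 466.47 kW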